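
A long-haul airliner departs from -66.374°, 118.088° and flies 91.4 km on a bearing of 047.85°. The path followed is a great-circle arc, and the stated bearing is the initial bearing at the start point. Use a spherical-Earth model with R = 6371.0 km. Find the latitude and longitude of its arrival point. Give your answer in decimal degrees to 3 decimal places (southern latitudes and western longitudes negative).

latitude -65.815°, longitude 119.576°

δ = 91.4/6371 = 0.014346 rad (0.8220°).
With φ₁ = -66.374° = -1.158445 rad and θ = 47.85° = 0.835140 rad:
sin φ₂ = sin φ₁ cos δ + cos φ₁ sin δ cos θ = (-0.916181)(0.999897) + (0.400765)(0.014346)(0.671074) = -0.912228
φ₂ = asin(-0.912228) = -1.148691 rad = -65.815°.
Then Δλ = atan2(0.004262, 0.164131) = 0.025964 rad, from sin θ sin δ cos φ₁ over cos δ − sin φ₁ sin φ₂.
Hence λ₂ = 118.088° + 1.488° = 119.576°.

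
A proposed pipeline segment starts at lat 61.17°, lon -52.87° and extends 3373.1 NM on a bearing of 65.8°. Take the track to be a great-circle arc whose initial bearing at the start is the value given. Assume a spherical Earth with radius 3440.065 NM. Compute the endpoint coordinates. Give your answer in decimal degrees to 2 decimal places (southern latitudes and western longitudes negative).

latitude 40.68°, longitude 39.39°

The arc subtends δ = 3373.1/3440.065 = 0.980534 rad at the centre.
With φ₁ = 61.17° = 1.067618 rad and θ = 65.8° = 1.148427 rad:
Destination latitude: φ₂ = arcsin( sin φ₁ cos δ + cos φ₁ sin δ cos θ ) = arcsin(0.651817) = 40.68°.
For the longitude increment, Δλ = atan2( sin θ sin δ cos φ₁, cos δ − sin φ₁ sin φ₂ ) = atan2(0.365413, -0.014448) = 92.26°.
λ₂ = -52.87° + 92.26° = 39.39°.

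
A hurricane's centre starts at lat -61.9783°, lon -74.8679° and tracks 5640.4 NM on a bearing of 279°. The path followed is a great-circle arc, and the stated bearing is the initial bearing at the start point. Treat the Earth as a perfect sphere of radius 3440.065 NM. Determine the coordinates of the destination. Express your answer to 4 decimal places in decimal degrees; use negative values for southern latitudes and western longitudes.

latitude 7.7024°, longitude -158.7589°

Angular distance δ = d/R = 5640.4 / 3440.065 = 1.639620 rad.
Start latitude φ₁ = -1.081725 rad; initial bearing θ = 4.869469 rad.
Applying the spherical law of cosines for sides, sin φ₂ = sin φ₁ cos δ + cos φ₁ sin δ cos θ = 0.134028, so φ₂ = 7.7024°.
For the longitude increment, Δλ = atan2( sin θ sin δ cos φ₁, cos δ − sin φ₁ sin φ₂ ) = atan2(-0.462923, 0.049546) = -83.8910°.
λ₂ = λ₁ + Δλ = -158.7589°.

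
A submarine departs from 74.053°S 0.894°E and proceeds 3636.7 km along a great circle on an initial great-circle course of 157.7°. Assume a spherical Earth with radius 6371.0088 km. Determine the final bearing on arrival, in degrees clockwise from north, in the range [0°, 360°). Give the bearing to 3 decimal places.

final bearing 18.835°

Angular distance δ = d/R = 3636.7 / 6371.0088 = 0.570820 rad.
Converting: φ₁ = -1.292469 rad, θ = 2.752384 rad.
sin φ₂ = sin φ₁ cos δ + cos φ₁ sin δ cos θ = (-0.961516)(0.841458) + (0.274748)(0.540322)(-0.925210) = -0.946425
φ₂ = asin(-0.946425) = -1.241980 rad = -71.160°.
Then Δλ = atan2(0.056331, -0.068545) = 2.453693 rad, from sin θ sin δ cos φ₁ over cos δ − sin φ₁ sin φ₂.
λ₂ = λ₁ + Δλ = 141.480°.
The forward bearing on arrival equals the back-azimuth from the destination plus 180°.
Back-azimuth from P₂ (-71.160°, 141.480°) to P₁ (-74.053°, 0.894°), with Δλ' = λ₁ − λ₂ = -140.586°: atan2( sin Δλ' cos φ₁ , cos φ₂ sin φ₁ − sin φ₂ cos φ₁ cos Δλ' ) = 198.835°.
Final bearing = (198.835° + 180°) mod 360° = 18.835°.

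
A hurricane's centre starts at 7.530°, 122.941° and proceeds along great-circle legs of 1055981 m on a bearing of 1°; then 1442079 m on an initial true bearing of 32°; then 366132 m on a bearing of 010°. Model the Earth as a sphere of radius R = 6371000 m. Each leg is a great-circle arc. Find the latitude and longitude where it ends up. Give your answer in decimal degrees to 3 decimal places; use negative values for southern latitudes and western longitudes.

Apply the spherical direct solution leg by leg, carrying full precision between legs.
Leg 1: from (7.530°, 122.941°), δ = 1055981/6371000 = 0.165748 rad, θ = 1° → φ = 17.025°, λ = 123.114°.
Leg 2: from (17.025°, 123.114°), δ = 1442079/6371000 = 0.226350 rad, θ = 32° → φ = 27.859°, λ = 130.844°.
Leg 3: from (27.859°, 130.844°), δ = 366132/6371000 = 0.057469 rad, θ = 10° → φ = 31.100°, λ = 131.512°.

latitude 31.100°, longitude 131.512°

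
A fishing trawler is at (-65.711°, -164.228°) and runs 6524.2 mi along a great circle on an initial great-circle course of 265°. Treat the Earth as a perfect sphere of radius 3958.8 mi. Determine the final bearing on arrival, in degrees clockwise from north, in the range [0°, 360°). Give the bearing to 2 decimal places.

final bearing 335.79°

The arc subtends δ = 6524.2/3958.8 = 1.648025 rad at the centre.
Start latitude φ₁ = -1.146873 rad; initial bearing θ = 4.625123 rad.
Destination latitude: φ₂ = arcsin( sin φ₁ cos δ + cos φ₁ sin δ cos θ ) = arcsin(0.034579) = 1.982°.
Then Δλ = atan2(-0.408553, -0.045634) = -1.682032 rad, from sin θ sin δ cos φ₁ over cos δ − sin φ₁ sin φ₂.
λ₂ = -164.228° + -96.373° = -260.601°, normalized to (−180°, 180°] → 99.399°.
The forward bearing on arrival equals the back-azimuth from the destination plus 180°.
Back-azimuth from P₂ (1.98°, 99.40°) to P₁ (-65.71°, -164.23°), with Δλ' = λ₁ − λ₂ = -263.63°: atan2( sin Δλ' cos φ₁ , cos φ₂ sin φ₁ − sin φ₂ cos φ₁ cos Δλ' ) = 155.79°.
Final bearing = (155.79° + 180°) mod 360° = 335.79°.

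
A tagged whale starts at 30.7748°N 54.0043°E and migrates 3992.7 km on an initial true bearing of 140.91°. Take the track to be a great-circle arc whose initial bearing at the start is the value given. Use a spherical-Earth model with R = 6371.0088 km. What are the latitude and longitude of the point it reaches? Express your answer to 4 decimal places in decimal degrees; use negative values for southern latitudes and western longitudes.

Central angle δ = d/R = 0.626698 rad.
Converting: φ₁ = 0.537122 rad, θ = 2.459343 rad.
sin φ₂ = sin φ₁ cos δ + cos φ₁ sin δ cos θ = (0.511665)(0.809968) + (0.859185)(0.586474)(-0.776156) = 0.023335
φ₂ = asin(0.023335) = 0.023338 rad = 1.3371°.
For the longitude increment, Δλ = atan2( sin θ sin δ cos φ₁, cos δ − sin φ₁ sin φ₂ ) = atan2(0.317723, 0.798028) = 21.7092°.
λ₂ = λ₁ + Δλ = 75.7135°.

latitude 1.3371°, longitude 75.7135°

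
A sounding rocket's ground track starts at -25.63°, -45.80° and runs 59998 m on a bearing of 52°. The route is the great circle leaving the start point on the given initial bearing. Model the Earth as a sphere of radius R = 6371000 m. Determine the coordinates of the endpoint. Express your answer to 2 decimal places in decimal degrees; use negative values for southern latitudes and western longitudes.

δ = 59998/6371000 = 0.009417 rad (0.5396°).
Start latitude φ₁ = -0.447328 rad; initial bearing θ = 0.907571 rad.
Applying the spherical law of cosines for sides, sin φ₂ = sin φ₁ cos δ + cos φ₁ sin δ cos θ = -0.427311, so φ₂ = -25.30°.
Δλ = atan2( sin θ sin δ cos φ₁ , cos δ − sin φ₁ sin φ₂ ) = atan2(0.006691, 0.815119) = 0.008208 rad = 0.47°.
Hence λ₂ = -45.80° + 0.47° = -45.33°.

latitude -25.30°, longitude -45.33°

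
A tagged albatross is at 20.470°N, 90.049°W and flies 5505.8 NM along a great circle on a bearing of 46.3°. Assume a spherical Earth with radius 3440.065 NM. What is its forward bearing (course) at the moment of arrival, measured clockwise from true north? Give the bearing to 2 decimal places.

final bearing 118.57°

Angular distance δ = d/R = 5505.8 / 3440.065 = 1.600493 rad.
Start latitude φ₁ = 0.357269 rad; initial bearing θ = 0.808087 rad.
sin φ₂ = sin φ₁ cos δ + cos φ₁ sin δ cos θ = (0.349717)(-0.029692) + (0.936855)(0.999559)(0.690882) = 0.636588
φ₂ = asin(0.636588) = 0.690065 rad = 39.538°.
Δλ = atan2( sin θ sin δ cos φ₁ , cos δ − sin φ₁ sin φ₂ ) = atan2(0.677017, -0.252318) = 1.927541 rad = 110.440°.
Hence λ₂ = -90.049° + 110.440° = 20.391°.
The forward bearing on arrival equals the back-azimuth from the destination plus 180°.
Back-azimuth from P₂ (39.54°, 20.39°) to P₁ (20.47°, -90.05°), with Δλ' = λ₁ − λ₂ = -110.44°: atan2( sin Δλ' cos φ₁ , cos φ₂ sin φ₁ − sin φ₂ cos φ₁ cos Δλ' ) = 298.57°.
Final bearing = (298.57° + 180°) mod 360° = 118.57°.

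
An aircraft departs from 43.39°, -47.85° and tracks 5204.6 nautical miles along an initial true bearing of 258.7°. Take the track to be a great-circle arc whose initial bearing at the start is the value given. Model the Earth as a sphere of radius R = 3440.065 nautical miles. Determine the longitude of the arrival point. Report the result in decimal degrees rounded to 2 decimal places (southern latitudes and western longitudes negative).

δ = 5204.6/3440.065 = 1.512937 rad (86.6849°).
With φ₁ = 43.39° = 0.757298 rad and θ = 258.7° = 4.515167 rad:
Applying the spherical law of cosines for sides, sin φ₂ = sin φ₁ cos δ + cos φ₁ sin δ cos θ = -0.102429, so φ₂ = -5.88°.
Δλ = atan2( sin θ sin δ cos φ₁ , cos δ − sin φ₁ sin φ₂ ) = atan2(-0.711415, 0.128193) = -1.392516 rad = -79.79°.
Hence λ₂ = -47.85° + -79.79° = -127.64°.

longitude -127.64°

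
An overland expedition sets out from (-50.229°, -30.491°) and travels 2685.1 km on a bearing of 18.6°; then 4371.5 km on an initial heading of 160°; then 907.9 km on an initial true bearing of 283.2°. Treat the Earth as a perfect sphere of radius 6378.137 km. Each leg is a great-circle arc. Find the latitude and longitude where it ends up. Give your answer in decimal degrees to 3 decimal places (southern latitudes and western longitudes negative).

latitude -58.992°, longitude -10.364°

Apply the spherical direct solution leg by leg, carrying full precision between legs.
Leg 1: from (-50.229°, -30.491°), δ = 2685.1/6378.137 = 0.420985 rad, θ = 18.6° → φ = -26.983°, λ = -22.080°.
Leg 2: from (-26.983°, -22.080°), δ = 4371.5/6378.137 = 0.685388 rad, θ = 160° → φ = -61.801°, λ = 5.187°.
Leg 3: from (-61.801°, 5.187°), δ = 907.9/6378.137 = 0.142346 rad, θ = 283.2° → φ = -58.992°, λ = -10.364°.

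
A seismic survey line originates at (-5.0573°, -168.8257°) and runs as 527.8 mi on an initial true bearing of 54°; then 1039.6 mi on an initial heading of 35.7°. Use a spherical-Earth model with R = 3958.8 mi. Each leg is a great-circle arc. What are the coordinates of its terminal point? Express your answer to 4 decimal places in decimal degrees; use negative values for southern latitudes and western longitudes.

Apply the spherical direct solution leg by leg, carrying full precision between legs.
Leg 1: from (-5.0573°, -168.8257°), δ = 527.8/3958.8 = 0.133323 rad, θ = 54° → φ = -0.5466°, λ = -162.6518°.
Leg 2: from (-0.5466°, -162.6518°), δ = 1039.6/3958.8 = 0.262605 rad, θ = 35.7° → φ = 11.6300°, λ = -153.7547°.

latitude 11.6300°, longitude -153.7547°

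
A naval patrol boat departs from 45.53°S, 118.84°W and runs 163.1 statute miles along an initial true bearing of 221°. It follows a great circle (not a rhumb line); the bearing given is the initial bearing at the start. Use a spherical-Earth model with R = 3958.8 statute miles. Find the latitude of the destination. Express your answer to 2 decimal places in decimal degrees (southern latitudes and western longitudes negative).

Central angle δ = d/R = 0.041199 rad.
With φ₁ = -45.53° = -0.794648 rad and θ = 221° = 3.857178 rad:
Applying the spherical law of cosines for sides, sin φ₂ = sin φ₁ cos δ + cos φ₁ sin δ cos θ = -0.734788, so φ₂ = -47.29°.
For the longitude increment, Δλ = atan2( sin θ sin δ cos φ₁, cos δ − sin φ₁ sin φ₂ ) = atan2(-0.018930, 0.474794) = -2.28°.
Hence λ₂ = -118.84° + -2.28° = -121.12°.

latitude -47.29°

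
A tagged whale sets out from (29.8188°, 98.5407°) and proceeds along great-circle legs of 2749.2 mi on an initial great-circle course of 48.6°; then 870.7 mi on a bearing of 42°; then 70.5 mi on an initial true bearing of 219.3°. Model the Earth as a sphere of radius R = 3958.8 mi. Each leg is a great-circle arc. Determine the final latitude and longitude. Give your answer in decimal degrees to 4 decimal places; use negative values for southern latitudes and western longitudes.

latitude 56.1978°, longitude 159.3813°

Apply the spherical direct solution leg by leg, carrying full precision between legs.
Leg 1: from (29.8188°, 98.5407°), δ = 2749.2/3958.8 = 0.694453 rad, θ = 48.6° → φ = 48.5280°, λ = 144.9983°.
Leg 2: from (48.5280°, 144.9983°), δ = 870.7/3958.8 = 0.219940 rad, θ = 42° → φ = 56.9929°, λ = 160.5429°.
Leg 3: from (56.9929°, 160.5429°), δ = 70.5/3958.8 = 0.017808 rad, θ = 219.3° → φ = 56.1978°, λ = 159.3813°.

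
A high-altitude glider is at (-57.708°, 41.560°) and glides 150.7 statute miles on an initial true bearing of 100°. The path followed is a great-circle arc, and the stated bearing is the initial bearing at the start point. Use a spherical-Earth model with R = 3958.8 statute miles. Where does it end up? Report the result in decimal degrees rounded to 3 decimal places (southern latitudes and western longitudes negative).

Central angle δ = d/R = 0.038067 rad.
With φ₁ = -57.708° = -1.007195 rad and θ = 100° = 1.745329 rad:
sin φ₂ = sin φ₁ cos δ + cos φ₁ sin δ cos θ = (-0.845336)(0.999276) + (0.534234)(0.038058)(-0.173648) = -0.848255
φ₂ = asin(-0.848255) = -1.012681 rad = -58.022°.
Then Δλ = atan2(0.020023, 0.282215) = 0.070831 rad, from sin θ sin δ cos φ₁ over cos δ − sin φ₁ sin φ₂.
Hence λ₂ = 41.560° + 4.058° = 45.618°.

latitude -58.022°, longitude 45.618°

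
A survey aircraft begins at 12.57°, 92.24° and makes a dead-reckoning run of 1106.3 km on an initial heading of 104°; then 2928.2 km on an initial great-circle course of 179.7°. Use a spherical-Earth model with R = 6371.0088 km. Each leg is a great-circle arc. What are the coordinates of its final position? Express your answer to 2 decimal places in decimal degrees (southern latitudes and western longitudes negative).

latitude -16.34°, longitude 102.18°

Apply the spherical direct solution leg by leg, carrying full precision between legs.
Leg 1: from (12.57°, 92.24°), δ = 1106.3/6371.0088 = 0.173646 rad, θ = 104° → φ = 10.00°, λ = 102.04°.
Leg 2: from (10.00°, 102.04°), δ = 2928.2/6371.0088 = 0.459613 rad, θ = 179.7° → φ = -16.34°, λ = 102.18°.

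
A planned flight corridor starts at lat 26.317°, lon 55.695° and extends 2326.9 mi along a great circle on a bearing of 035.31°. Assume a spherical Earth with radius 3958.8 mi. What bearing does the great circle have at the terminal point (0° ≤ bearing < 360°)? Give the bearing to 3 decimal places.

final bearing 54.993°

Central angle δ = d/R = 0.587779 rad.
Start latitude φ₁ = 0.459318 rad; initial bearing θ = 0.616276 rad.
sin φ₂ = sin φ₁ cos δ + cos φ₁ sin δ cos θ = (0.443337)(0.832174) + (0.896355)(0.554514)(0.816037) = 0.774538
φ₂ = asin(0.774538) = 0.885984 rad = 50.763°.
For the longitude increment, Δλ = atan2( sin θ sin δ cos φ₁, cos δ − sin φ₁ sin φ₂ ) = atan2(0.287290, 0.488793) = 30.445°.
λ₂ = 55.695° + 30.445° = 86.140°.
The forward bearing on arrival equals the back-azimuth from the destination plus 180°.
Back-azimuth from P₂ (50.763°, 86.140°) to P₁ (26.317°, 55.695°), with Δλ' = λ₁ − λ₂ = -30.445°: atan2( sin Δλ' cos φ₁ , cos φ₂ sin φ₁ − sin φ₂ cos φ₁ cos Δλ' ) = 234.993°.
Final bearing = (234.993° + 180°) mod 360° = 54.993°.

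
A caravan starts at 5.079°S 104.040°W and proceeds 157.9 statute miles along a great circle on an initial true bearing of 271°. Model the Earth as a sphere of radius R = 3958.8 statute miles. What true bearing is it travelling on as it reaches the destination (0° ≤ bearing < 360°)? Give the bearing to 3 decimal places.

final bearing 271.202°

δ = 157.9/3958.8 = 0.039886 rad (2.2853°).
Start latitude φ₁ = -0.088645 rad; initial bearing θ = 4.729842 rad.
Destination latitude: φ₂ = arcsin( sin φ₁ cos δ + cos φ₁ sin δ cos θ ) = arcsin(-0.087766) = -5.035°.
For the longitude increment, Δλ = atan2( sin θ sin δ cos φ₁, cos δ − sin φ₁ sin φ₂ ) = atan2(-0.039713, 0.991435) = -2.294°.
Hence λ₂ = -104.040° + -2.294° = -106.334°.
The forward bearing on arrival equals the back-azimuth from the destination plus 180°.
Back-azimuth from P₂ (-5.035°, -106.334°) to P₁ (-5.079°, -104.040°), with Δλ' = λ₁ − λ₂ = 2.294°: atan2( sin Δλ' cos φ₁ , cos φ₂ sin φ₁ − sin φ₂ cos φ₁ cos Δλ' ) = 91.202°.
Final bearing = (91.202° + 180°) mod 360° = 271.202°.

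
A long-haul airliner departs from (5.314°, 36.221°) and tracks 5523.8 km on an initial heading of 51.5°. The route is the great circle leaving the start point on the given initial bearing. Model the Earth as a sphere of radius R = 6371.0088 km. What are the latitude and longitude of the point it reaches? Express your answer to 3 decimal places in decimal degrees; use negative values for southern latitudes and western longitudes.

δ = 5523.8/6371.0088 = 0.867021 rad (49.6767°).
Converting: φ₁ = 0.092747 rad, θ = 0.898845 rad.
Applying the spherical law of cosines for sides, sin φ₂ = sin φ₁ cos δ + cos φ₁ sin δ cos θ = 0.532499, so φ₂ = 32.174°.
For the longitude increment, Δλ = atan2( sin θ sin δ cos φ₁, cos δ − sin φ₁ sin φ₂ ) = atan2(0.594100, 0.597784) = 44.823°.
λ₂ = λ₁ + Δλ = 81.044°.

latitude 32.174°, longitude 81.044°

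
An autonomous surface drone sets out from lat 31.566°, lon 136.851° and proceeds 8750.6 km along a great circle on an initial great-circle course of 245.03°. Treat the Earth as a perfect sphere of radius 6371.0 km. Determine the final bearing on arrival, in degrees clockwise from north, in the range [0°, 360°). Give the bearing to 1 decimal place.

final bearing 232.9°

δ = 8750.6/6371 = 1.373505 rad (78.6960°).
Start latitude φ₁ = 0.550931 rad; initial bearing θ = 4.276580 rad.
sin φ₂ = sin φ₁ cos δ + cos φ₁ sin δ cos θ = (0.523480)(0.196014) + (0.852038)(0.980601)(-0.422144) = -0.250095
φ₂ = asin(-0.250095) = -0.252779 rad = -14.483°.
For the longitude increment, Δλ = atan2( sin θ sin δ cos φ₁, cos δ − sin φ₁ sin φ₂ ) = atan2(-0.757413, 0.326934) = -66.653°.
Hence λ₂ = 136.851° + -66.653° = 70.198°.
The forward bearing on arrival equals the back-azimuth from the destination plus 180°.
Back-azimuth from P₂ (-14.5°, 70.2°) to P₁ (31.6°, 136.9°), with Δλ' = λ₁ − λ₂ = 66.7°: atan2( sin Δλ' cos φ₁ , cos φ₂ sin φ₁ − sin φ₂ cos φ₁ cos Δλ' ) = 52.9°.
Final bearing = (52.9° + 180°) mod 360° = 232.9°.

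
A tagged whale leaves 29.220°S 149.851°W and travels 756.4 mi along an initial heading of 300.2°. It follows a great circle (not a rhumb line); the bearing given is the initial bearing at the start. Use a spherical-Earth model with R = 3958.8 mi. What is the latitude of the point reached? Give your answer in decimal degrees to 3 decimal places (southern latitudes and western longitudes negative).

latitude -23.323°

The arc subtends δ = 756.4/3958.8 = 0.191068 rad at the centre.
Converting: φ₁ = -0.509985 rad, θ = 5.239478 rad.
Applying the spherical law of cosines for sides, sin φ₂ = sin φ₁ cos δ + cos φ₁ sin δ cos θ = -0.395909, so φ₂ = -23.323°.
Then Δλ = atan2(-0.143247, 0.788533) = -0.179703 rad, from sin θ sin δ cos φ₁ over cos δ − sin φ₁ sin φ₂.
λ₂ = λ₁ + Δλ = -160.147°.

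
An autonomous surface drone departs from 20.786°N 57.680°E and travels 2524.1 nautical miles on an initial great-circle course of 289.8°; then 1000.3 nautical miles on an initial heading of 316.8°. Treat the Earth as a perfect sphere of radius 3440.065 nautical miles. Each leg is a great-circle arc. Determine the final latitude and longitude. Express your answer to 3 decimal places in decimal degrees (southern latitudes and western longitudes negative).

latitude 39.755°, longitude -2.858°

Apply the spherical direct solution leg by leg, carrying full precision between legs.
Leg 1: from (20.786°, 57.680°), δ = 2524.1/3440.065 = 0.733736 rad, θ = 289.8° → φ = 28.400°, λ = 11.933°.
Leg 2: from (28.400°, 11.933°), δ = 1000.3/3440.065 = 0.290779 rad, θ = 316.8° → φ = 39.755°, λ = -2.858°.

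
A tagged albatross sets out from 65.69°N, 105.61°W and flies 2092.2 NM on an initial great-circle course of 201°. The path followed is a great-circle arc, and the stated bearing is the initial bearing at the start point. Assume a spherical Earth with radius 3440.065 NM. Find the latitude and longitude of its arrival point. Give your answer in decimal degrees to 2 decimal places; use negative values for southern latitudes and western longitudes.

Central angle δ = d/R = 0.608186 rad.
With φ₁ = 65.69° = 1.146507 rad and θ = 201° = 3.508112 rad:
sin φ₂ = sin φ₁ cos δ + cos φ₁ sin δ cos θ = (0.911331)(0.820686) + (0.411673)(0.571380)(-0.933580) = 0.528318
φ₂ = asin(0.528318) = 0.556618 rad = 31.89°.
For the longitude increment, Δλ = atan2( sin θ sin δ cos φ₁, cos δ − sin φ₁ sin φ₂ ) = atan2(-0.084296, 0.339213) = -13.96°.
Hence λ₂ = -105.61° + -13.96° = -119.57°.

latitude 31.89°, longitude -119.57°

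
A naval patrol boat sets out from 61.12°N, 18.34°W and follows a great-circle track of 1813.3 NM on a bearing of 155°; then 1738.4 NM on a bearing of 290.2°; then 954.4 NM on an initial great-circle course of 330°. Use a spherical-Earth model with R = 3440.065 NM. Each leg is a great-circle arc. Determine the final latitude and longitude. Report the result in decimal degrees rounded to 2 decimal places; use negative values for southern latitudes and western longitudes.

Apply the spherical direct solution leg by leg, carrying full precision between legs.
Leg 1: from (61.12°, -18.34°), δ = 1813.3/3440.065 = 0.527112 rad, θ = 155° → φ = 32.45°, λ = -3.75°.
Leg 2: from (32.45°, -3.75°), δ = 1738.4/3440.065 = 0.505339 rad, θ = 290.2° → φ = 37.63°, λ = -38.76°.
Leg 3: from (37.63°, -38.76°), δ = 954.4/3440.065 = 0.277437 rad, θ = 330° → φ = 50.81°, λ = -51.27°.

latitude 50.81°, longitude -51.27°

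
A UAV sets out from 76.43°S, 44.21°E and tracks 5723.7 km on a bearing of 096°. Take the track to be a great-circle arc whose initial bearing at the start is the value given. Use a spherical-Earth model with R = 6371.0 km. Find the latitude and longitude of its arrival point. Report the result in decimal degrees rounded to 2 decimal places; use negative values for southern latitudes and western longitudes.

latitude -38.66°, longitude 129.31°

δ = 5723.7/6371 = 0.898399 rad (51.4745°).
Converting: φ₁ = -1.333955 rad, θ = 1.675516 rad.
Applying the spherical law of cosines for sides, sin φ₂ = sin φ₁ cos δ + cos φ₁ sin δ cos θ = -0.624663, so φ₂ = -38.66°.
Δλ = atan2( sin θ sin δ cos φ₁ , cos δ − sin φ₁ sin φ₂ ) = atan2(0.182555, 0.015639) = 1.485340 rad = 85.10°.
λ₂ = λ₁ + Δλ = 129.31°.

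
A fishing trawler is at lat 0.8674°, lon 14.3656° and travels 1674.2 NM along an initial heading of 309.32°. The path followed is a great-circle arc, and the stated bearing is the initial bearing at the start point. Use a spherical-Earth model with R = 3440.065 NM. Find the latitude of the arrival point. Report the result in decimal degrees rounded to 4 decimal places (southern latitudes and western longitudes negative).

latitude 18.0411°

Angular distance δ = d/R = 1674.2 / 3440.065 = 0.486677 rad.
Converting: φ₁ = 0.015139 rad, θ = 5.398652 rad.
Applying the spherical law of cosines for sides, sin φ₂ = sin φ₁ cos δ + cos φ₁ sin δ cos θ = 0.309700, so φ₂ = 18.0411°.
For the longitude increment, Δλ = atan2( sin θ sin δ cos φ₁, cos δ − sin φ₁ sin φ₂ ) = atan2(-0.361773, 0.879204) = -22.3661°.
Hence λ₂ = 14.3656° + -22.3661° = -8.0005°.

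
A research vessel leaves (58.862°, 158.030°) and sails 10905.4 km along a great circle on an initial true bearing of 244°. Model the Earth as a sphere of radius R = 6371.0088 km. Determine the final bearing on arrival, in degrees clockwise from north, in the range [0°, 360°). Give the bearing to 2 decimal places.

final bearing 209.68°

Angular distance δ = d/R = 10905.4 / 6371.0088 = 1.711723 rad.
With φ₁ = 58.862° = 1.027336 rad and θ = 244° = 4.258603 rad:
sin φ₂ = sin φ₁ cos δ + cos φ₁ sin δ cos θ = (0.855924)(-0.140460) + (0.517101)(0.990086)(-0.438371) = -0.344658
φ₂ = asin(-0.344658) = -0.351875 rad = -20.161°.
For the longitude increment, Δλ = atan2( sin θ sin δ cos φ₁, cos δ − sin φ₁ sin φ₂ ) = atan2(-0.460160, 0.154541) = -71.436°.
λ₂ = λ₁ + Δλ = 86.594°.
The forward bearing on arrival equals the back-azimuth from the destination plus 180°.
Back-azimuth from P₂ (-20.16°, 86.59°) to P₁ (58.86°, 158.03°), with Δλ' = λ₁ − λ₂ = 71.44°: atan2( sin Δλ' cos φ₁ , cos φ₂ sin φ₁ − sin φ₂ cos φ₁ cos Δλ' ) = 29.68°.
Final bearing = (29.68° + 180°) mod 360° = 209.68°.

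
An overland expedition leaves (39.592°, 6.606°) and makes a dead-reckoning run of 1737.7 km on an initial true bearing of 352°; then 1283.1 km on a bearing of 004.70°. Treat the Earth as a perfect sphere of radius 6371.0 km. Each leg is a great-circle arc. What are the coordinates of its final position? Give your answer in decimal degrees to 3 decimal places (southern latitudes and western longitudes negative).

Apply the spherical direct solution leg by leg, carrying full precision between legs.
Leg 1: from (39.592°, 6.606°), δ = 1737.7/6371 = 0.272752 rad, θ = 352° → φ = 55.017°, λ = 2.857°.
Leg 2: from (55.017°, 2.857°), δ = 1283.1/6371 = 0.201397 rad, θ = 4.7° → φ = 66.501°, λ = 5.213°.

latitude 66.501°, longitude 5.213°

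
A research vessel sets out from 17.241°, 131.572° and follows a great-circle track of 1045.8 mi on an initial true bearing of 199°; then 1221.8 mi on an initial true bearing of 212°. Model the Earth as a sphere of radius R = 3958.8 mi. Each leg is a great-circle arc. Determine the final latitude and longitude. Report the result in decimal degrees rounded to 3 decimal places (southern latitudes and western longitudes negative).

Apply the spherical direct solution leg by leg, carrying full precision between legs.
Leg 1: from (17.241°, 131.572°), δ = 1045.8/3958.8 = 0.264171 rad, θ = 199° → φ = 2.884°, λ = 126.689°.
Leg 2: from (2.884°, 126.689°), δ = 1221.8/3958.8 = 0.308629 rad, θ = 212° → φ = -12.083°, λ = 117.215°.

latitude -12.083°, longitude 117.215°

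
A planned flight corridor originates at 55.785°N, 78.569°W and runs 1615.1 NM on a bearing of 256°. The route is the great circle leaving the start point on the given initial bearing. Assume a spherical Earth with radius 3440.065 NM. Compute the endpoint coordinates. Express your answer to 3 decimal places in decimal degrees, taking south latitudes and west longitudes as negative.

Central angle δ = d/R = 0.469497 rad.
With φ₁ = 55.785° = 0.973632 rad and θ = 256° = 4.468043 rad:
sin φ₂ = sin φ₁ cos δ + cos φ₁ sin δ cos θ = (0.826933)(0.891796) + (0.562300)(0.452438)(-0.241922) = 0.675910
φ₂ = asin(0.675910) = 0.742198 rad = 42.525°.
For the longitude increment, Δλ = atan2( sin θ sin δ cos φ₁, cos δ − sin φ₁ sin φ₂ ) = atan2(-0.246849, 0.332864) = -36.560°.
λ₂ = λ₁ + Δλ = -115.129°.

latitude 42.525°, longitude -115.129°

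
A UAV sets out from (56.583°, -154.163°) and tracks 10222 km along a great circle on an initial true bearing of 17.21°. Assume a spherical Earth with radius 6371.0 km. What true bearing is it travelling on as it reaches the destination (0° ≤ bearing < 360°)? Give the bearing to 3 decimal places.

Central angle δ = d/R = 1.604458 rad.
Start latitude φ₁ = 0.987560 rad; initial bearing θ = 0.300371 rad.
Destination latitude: φ₂ = arcsin( sin φ₁ cos δ + cos φ₁ sin δ cos θ ) = arcsin(0.497681) = 29.847°.
Δλ = atan2( sin θ sin δ cos φ₁ , cos δ − sin φ₁ sin φ₂ ) = atan2(0.162854, -0.449062) = 2.793689 rad = 160.067°.
λ₂ = -154.163° + 160.067° = 5.904°.
The forward bearing on arrival equals the back-azimuth from the destination plus 180°.
Back-azimuth from P₂ (29.847°, 5.904°) to P₁ (56.583°, -154.163°), with Δλ' = λ₁ − λ₂ = -160.067°: atan2( sin Δλ' cos φ₁ , cos φ₂ sin φ₁ − sin φ₂ cos φ₁ cos Δλ' ) = 349.172°.
Final bearing = (349.172° + 180°) mod 360° = 169.172°.

final bearing 169.172°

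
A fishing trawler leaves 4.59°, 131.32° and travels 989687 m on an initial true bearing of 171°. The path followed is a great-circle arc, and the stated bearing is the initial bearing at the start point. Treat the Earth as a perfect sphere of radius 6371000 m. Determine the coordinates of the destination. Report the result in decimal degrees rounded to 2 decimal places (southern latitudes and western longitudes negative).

Angular distance δ = d/R = 989687 / 6371000 = 0.155342 rad.
With φ₁ = 4.59° = 0.080111 rad and θ = 171° = 2.984513 rad:
sin φ₂ = sin φ₁ cos δ + cos φ₁ sin δ cos θ = (0.080025)(0.987959) + (0.996793)(0.154718)(-0.987688) = -0.073262
φ₂ = asin(-0.073262) = -0.073328 rad = -4.20°.
Then Δλ = atan2(0.024126, 0.993821) = 0.024271 rad, from sin θ sin δ cos φ₁ over cos δ − sin φ₁ sin φ₂.
Hence λ₂ = 131.32° + 1.39° = 132.71°.

latitude -4.20°, longitude 132.71°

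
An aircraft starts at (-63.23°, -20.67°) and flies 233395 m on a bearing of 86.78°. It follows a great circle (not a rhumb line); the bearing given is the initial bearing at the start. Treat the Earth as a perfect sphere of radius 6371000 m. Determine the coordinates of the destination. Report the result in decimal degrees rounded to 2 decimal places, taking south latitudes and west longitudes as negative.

latitude -63.04°, longitude -16.04°

δ = 233395/6371000 = 0.036634 rad (2.0990°).
With φ₁ = -63.23° = -1.103572 rad and θ = 86.78° = 1.514597 rad:
Applying the spherical law of cosines for sides, sin φ₂ = sin φ₁ cos δ + cos φ₁ sin δ cos θ = -0.891296, so φ₂ = -63.04°.
For the longitude increment, Δλ = atan2( sin θ sin δ cos φ₁, cos δ − sin φ₁ sin φ₂ ) = atan2(0.016471, 0.203560) = 4.63°.
Hence λ₂ = -20.67° + 4.63° = -16.04°.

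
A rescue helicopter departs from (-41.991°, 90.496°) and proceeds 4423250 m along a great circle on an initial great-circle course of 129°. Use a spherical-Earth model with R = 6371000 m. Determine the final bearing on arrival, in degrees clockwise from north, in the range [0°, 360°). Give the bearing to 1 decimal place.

final bearing 83.2°

Angular distance δ = d/R = 4423250 / 6371000 = 0.694279 rad.
Start latitude φ₁ = -0.732881 rad; initial bearing θ = 2.251475 rad.
Applying the spherical law of cosines for sides, sin φ₂ = sin φ₁ cos δ + cos φ₁ sin δ cos θ = -0.813424, so φ₂ = -54.432°.
For the longitude increment, Δλ = atan2( sin θ sin δ cos φ₁, cos δ − sin φ₁ sin φ₂ ) = atan2(0.369575, 0.224324) = 58.743°.
Hence λ₂ = 90.496° + 58.743° = 149.239°.
The forward bearing on arrival equals the back-azimuth from the destination plus 180°.
Back-azimuth from P₂ (-54.4°, 149.2°) to P₁ (-42.0°, 90.5°), with Δλ' = λ₁ − λ₂ = -58.7°: atan2( sin Δλ' cos φ₁ , cos φ₂ sin φ₁ − sin φ₂ cos φ₁ cos Δλ' ) = 263.2°.
Final bearing = (263.2° + 180°) mod 360° = 83.2°.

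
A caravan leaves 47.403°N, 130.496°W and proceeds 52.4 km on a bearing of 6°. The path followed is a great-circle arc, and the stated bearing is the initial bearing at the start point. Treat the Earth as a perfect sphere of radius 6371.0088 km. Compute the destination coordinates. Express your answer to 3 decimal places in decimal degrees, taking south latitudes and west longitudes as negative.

δ = 52.4/6371.0088 = 0.008225 rad (0.4712°).
Converting: φ₁ = 0.827338 rad, θ = 0.104720 rad.
Destination latitude: φ₂ = arcsin( sin φ₁ cos δ + cos φ₁ sin δ cos θ ) = arcsin(0.741644) = 47.872°.
Then Δλ = atan2(0.000582, 0.454018) = 0.001282 rad, from sin θ sin δ cos φ₁ over cos δ − sin φ₁ sin φ₂.
λ₂ = λ₁ + Δλ = -130.423°.

latitude 47.872°, longitude -130.423°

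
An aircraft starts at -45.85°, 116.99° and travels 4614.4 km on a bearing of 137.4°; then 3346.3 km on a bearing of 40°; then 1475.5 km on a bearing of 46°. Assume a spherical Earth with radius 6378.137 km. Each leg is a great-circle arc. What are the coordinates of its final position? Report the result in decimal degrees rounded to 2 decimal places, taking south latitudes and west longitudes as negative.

Apply the spherical direct solution leg by leg, carrying full precision between legs.
Leg 1: from (-45.85°, 116.99°), δ = 4614.4/6378.137 = 0.723471 rad, θ = 137.4° → φ = -61.31°, λ = -174.06°.
Leg 2: from (-61.31°, -174.06°), δ = 3346.3/6378.137 = 0.524652 rad, θ = 40° → φ = -35.10°, λ = -150.88°.
Leg 3: from (-35.10°, -150.88°), δ = 1475.5/6378.137 = 0.231337 rad, θ = 46° → φ = -25.43°, λ = -140.36°.

latitude -25.43°, longitude -140.36°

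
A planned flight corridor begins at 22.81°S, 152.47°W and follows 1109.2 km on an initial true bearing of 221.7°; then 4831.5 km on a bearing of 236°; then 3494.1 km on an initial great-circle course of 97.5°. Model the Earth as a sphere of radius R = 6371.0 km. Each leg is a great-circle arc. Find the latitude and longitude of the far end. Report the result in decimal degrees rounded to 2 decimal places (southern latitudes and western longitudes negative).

latitude -40.03°, longitude -170.28°

Apply the spherical direct solution leg by leg, carrying full precision between legs.
Leg 1: from (-22.81°, -152.47°), δ = 1109.2/6371 = 0.174101 rad, θ = 221.7° → φ = -30.07°, λ = -160.12°.
Leg 2: from (-30.07°, -160.12°), δ = 4831.5/6371 = 0.758358 rad, θ = 236° → φ = -44.15°, λ = 147.26°.
Leg 3: from (-44.15°, 147.26°), δ = 3494.1/6371 = 0.548438 rad, θ = 97.5° → φ = -40.03°, λ = -170.28°.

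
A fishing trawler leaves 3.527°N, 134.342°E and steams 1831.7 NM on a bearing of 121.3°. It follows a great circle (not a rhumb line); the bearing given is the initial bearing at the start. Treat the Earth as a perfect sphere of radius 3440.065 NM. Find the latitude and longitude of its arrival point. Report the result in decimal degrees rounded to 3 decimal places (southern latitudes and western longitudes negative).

latitude -12.136°, longitude 160.681°

The arc subtends δ = 1831.7/3440.065 = 0.532461 rad at the centre.
With φ₁ = 3.527° = 0.061558 rad and θ = 121.3° = 2.117084 rad:
sin φ₂ = sin φ₁ cos δ + cos φ₁ sin δ cos θ = (0.061519)(0.861560) + (0.998106)(0.507655)(-0.519519) = -0.210235
φ₂ = asin(-0.210235) = -0.211815 rad = -12.136°.
Then Δλ = atan2(0.432949, 0.874494) = 0.459708 rad, from sin θ sin δ cos φ₁ over cos δ − sin φ₁ sin φ₂.
Hence λ₂ = 134.342° + 26.339° = 160.681°.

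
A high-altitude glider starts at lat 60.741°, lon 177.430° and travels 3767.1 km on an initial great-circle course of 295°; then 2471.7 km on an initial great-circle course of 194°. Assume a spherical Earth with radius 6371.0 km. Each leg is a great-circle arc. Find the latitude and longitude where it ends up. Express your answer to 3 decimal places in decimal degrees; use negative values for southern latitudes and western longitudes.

latitude 35.280°, longitude 102.615°

Apply the spherical direct solution leg by leg, carrying full precision between legs.
Leg 1: from (60.741°, 177.430°), δ = 3767.1/6371 = 0.591289 rad, θ = 295° → φ = 57.082°, λ = 109.052°.
Leg 2: from (57.082°, 109.052°), δ = 2471.7/6371 = 0.387961 rad, θ = 194° → φ = 35.280°, λ = 102.615°.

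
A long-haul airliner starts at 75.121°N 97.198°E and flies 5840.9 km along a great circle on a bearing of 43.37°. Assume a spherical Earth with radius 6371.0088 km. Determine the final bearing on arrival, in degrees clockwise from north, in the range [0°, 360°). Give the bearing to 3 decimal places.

final bearing 164.899°

Angular distance δ = d/R = 5840.9 / 6371.0088 = 0.916794 rad.
With φ₁ = 75.121° = 1.311109 rad and θ = 43.37° = 0.756949 rad:
sin φ₂ = sin φ₁ cos δ + cos φ₁ sin δ cos θ = (0.966470)(0.608368) + (0.256779)(0.793655)(0.726934) = 0.736114
φ₂ = asin(0.736114) = 0.827311 rad = 47.401°.
Δλ = atan2( sin θ sin δ cos φ₁ , cos δ − sin φ₁ sin φ₂ ) = atan2(0.139946, -0.103064) = 2.205573 rad = 126.370°.
λ₂ = 97.198° + 126.370° = 223.568°, normalized to (−180°, 180°] → -136.432°.
The forward bearing on arrival equals the back-azimuth from the destination plus 180°.
Back-azimuth from P₂ (47.401°, -136.432°) to P₁ (75.121°, 97.198°), with Δλ' = λ₁ − λ₂ = 233.630°: atan2( sin Δλ' cos φ₁ , cos φ₂ sin φ₁ − sin φ₂ cos φ₁ cos Δλ' ) = 344.899°.
Final bearing = (344.899° + 180°) mod 360° = 164.899°.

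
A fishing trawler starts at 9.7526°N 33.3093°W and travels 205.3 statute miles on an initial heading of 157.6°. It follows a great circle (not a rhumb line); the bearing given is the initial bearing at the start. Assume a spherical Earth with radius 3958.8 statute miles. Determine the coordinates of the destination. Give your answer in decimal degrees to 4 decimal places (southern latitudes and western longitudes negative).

latitude 7.0038°, longitude -32.1689°

Central angle δ = d/R = 0.051859 rad.
Start latitude φ₁ = 0.170215 rad; initial bearing θ = 2.750639 rad.
Destination latitude: φ₂ = arcsin( sin φ₁ cos δ + cos φ₁ sin δ cos θ ) = arcsin(0.121934) = 7.0038°.
Δλ = atan2( sin θ sin δ cos φ₁ , cos δ − sin φ₁ sin φ₂ ) = atan2(0.019468, 0.978001) = 0.019903 rad = 1.1404°.
λ₂ = λ₁ + Δλ = -32.1689°.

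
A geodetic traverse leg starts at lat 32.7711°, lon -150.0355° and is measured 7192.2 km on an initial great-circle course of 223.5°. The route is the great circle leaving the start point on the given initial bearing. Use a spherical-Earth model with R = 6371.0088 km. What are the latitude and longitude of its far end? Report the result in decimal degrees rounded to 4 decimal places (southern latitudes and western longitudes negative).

latitude -18.6538°, longitude 168.9135°

Central angle δ = d/R = 1.128895 rad.
Start latitude φ₁ = 0.571964 rad; initial bearing θ = 3.900811 rad.
sin φ₂ = sin φ₁ cos δ + cos φ₁ sin δ cos θ = (0.541284)(0.427659) + (0.840840)(0.903940)(-0.725374) = -0.319849
φ₂ = asin(-0.319849) = -0.325571 rad = -18.6538°.
Then Δλ = atan2(-0.523197, 0.600788) = -0.716475 rad, from sin θ sin δ cos φ₁ over cos δ − sin φ₁ sin φ₂.
λ₂ = -150.0355° + -41.0510° = -191.0865°, normalized to (−180°, 180°] → 168.9135°.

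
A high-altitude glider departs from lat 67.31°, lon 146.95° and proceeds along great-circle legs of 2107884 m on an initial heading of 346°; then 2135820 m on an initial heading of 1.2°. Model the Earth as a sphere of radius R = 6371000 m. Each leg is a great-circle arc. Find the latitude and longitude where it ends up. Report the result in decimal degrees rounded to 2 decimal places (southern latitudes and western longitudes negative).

latitude 76.99°, longitude -81.52°

Apply the spherical direct solution leg by leg, carrying full precision between legs.
Leg 1: from (67.31°, 146.95°), δ = 2107884/6371000 = 0.330856 rad, θ = 346° → φ = 83.80°, λ = 100.23°.
Leg 2: from (83.80°, 100.23°), δ = 2135820/6371000 = 0.335241 rad, θ = 1.2° → φ = 76.99°, λ = -81.52°.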